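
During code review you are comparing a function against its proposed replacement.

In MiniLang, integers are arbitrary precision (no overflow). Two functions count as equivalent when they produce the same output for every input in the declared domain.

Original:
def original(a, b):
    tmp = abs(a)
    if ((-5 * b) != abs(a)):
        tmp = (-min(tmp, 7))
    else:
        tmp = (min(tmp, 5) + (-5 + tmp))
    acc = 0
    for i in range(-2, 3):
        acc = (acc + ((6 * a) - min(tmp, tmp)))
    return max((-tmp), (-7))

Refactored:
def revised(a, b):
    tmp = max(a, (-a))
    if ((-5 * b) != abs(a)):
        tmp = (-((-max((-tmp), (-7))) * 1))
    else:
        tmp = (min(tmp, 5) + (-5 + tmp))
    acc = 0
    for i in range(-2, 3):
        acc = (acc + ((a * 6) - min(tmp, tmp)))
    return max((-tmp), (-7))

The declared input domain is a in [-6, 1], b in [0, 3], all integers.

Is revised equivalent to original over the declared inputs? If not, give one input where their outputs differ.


Differences: constant usage differs, and min/max/abs usage differs, and arithmetic usage differs — yet all 32 inputs agree.
verdict: equivalent


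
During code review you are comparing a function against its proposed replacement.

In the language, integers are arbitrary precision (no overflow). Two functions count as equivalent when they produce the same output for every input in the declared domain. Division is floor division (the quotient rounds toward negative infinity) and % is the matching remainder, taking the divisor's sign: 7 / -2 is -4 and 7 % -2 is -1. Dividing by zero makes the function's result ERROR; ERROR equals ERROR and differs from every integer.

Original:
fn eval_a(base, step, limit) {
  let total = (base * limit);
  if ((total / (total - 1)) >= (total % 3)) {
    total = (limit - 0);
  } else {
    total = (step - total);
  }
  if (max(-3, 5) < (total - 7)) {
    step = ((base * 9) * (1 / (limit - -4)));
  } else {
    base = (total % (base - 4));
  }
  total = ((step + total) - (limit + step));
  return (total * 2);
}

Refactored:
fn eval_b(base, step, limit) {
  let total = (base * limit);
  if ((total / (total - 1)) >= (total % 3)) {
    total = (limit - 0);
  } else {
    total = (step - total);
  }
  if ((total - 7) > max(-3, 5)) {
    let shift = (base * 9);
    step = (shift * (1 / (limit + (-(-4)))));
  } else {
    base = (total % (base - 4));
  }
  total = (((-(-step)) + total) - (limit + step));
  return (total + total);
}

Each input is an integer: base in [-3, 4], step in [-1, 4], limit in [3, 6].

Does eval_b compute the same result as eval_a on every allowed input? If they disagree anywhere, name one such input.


The two versions differ — the changes include comparison usage differs, statement counts differ, constant usage differs, arithmetic usage differs, local variable names differ.
One worked example (base=-3, step=4, limit=5) — eval_a: total becomes -15; next ((total / (total - 1)) >= (total % 3)) evaluates to true; next total becomes 5; next (max(-3, 5) < (total - 7)) evaluates to false; next base becomes -2; next total becomes 0; next final value 0; eval_b: total becomes -15; next ((total / (total - 1)) >= (total % 3)) evaluates to true; next total becomes 5; next ((total - 7) > max(-3, 5)) evaluates to false; next base becomes -2; next total becomes 0; next final value 0; agreement on 0.
Across all 192 domain points the two functions coincide.
verdict: equivalent


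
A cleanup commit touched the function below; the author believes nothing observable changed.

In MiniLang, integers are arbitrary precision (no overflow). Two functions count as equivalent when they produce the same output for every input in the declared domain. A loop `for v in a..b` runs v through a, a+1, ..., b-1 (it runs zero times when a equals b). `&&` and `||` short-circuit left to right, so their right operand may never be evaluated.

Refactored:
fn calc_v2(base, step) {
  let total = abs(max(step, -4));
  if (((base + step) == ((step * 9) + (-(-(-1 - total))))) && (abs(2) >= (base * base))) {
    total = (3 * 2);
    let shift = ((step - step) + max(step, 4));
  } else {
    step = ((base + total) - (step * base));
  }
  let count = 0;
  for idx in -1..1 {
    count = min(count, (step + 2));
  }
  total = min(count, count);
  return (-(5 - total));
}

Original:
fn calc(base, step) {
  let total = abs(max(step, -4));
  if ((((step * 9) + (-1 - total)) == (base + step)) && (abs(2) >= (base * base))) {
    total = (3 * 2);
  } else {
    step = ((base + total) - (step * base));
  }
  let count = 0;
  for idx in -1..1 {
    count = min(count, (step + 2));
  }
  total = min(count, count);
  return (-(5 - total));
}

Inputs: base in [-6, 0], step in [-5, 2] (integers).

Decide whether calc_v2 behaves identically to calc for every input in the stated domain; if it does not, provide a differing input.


Changes here: statement counts differ; also local variable names differ; also arithmetic usage differs; also constant usage differs; also min/max/abs usage differs; the full 56-point sweep finds no disagreement.
verdict: equivalent


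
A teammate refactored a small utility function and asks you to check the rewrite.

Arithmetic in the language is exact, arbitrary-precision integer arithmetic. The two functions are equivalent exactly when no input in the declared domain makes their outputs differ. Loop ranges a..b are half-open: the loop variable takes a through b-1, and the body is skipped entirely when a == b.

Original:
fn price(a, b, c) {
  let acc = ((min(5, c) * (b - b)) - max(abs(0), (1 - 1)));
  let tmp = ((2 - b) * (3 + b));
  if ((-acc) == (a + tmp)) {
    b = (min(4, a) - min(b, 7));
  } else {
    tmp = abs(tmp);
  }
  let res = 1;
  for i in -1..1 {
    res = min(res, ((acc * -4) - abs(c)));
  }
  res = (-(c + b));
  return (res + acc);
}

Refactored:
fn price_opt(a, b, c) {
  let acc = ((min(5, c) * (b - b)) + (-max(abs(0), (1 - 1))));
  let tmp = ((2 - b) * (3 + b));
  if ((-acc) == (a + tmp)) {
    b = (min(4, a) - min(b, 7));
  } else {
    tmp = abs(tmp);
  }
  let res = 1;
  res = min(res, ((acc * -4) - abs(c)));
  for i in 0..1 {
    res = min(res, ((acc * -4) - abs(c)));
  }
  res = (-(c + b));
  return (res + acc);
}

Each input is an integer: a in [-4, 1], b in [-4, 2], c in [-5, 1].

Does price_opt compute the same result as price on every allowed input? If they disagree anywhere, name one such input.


Side by side, the visible changes include: loop structure differs; arithmetic usage differs; statement counts differ; constant usage differs; min/max/abs usage differs.
Spot check at a=1, b=0, c=-1 — price: acc=0, then tmp=6, then ((-acc) == (a + tmp)) is false, then tmp=6, then res=1, then (i=-1), then res=-1, then (i=0), then res=-1, then res=1, then returns 1. price_opt: acc=0, then tmp=6, then ((-acc) == (a + tmp)) is false, then tmp=6, then res=1, then res=-1, then (i=0), then res=-1, then res=1, then returns 1. Both give 1.
Sweeping the whole domain (294 inputs) finds no disagreement.
verdict: equivalent


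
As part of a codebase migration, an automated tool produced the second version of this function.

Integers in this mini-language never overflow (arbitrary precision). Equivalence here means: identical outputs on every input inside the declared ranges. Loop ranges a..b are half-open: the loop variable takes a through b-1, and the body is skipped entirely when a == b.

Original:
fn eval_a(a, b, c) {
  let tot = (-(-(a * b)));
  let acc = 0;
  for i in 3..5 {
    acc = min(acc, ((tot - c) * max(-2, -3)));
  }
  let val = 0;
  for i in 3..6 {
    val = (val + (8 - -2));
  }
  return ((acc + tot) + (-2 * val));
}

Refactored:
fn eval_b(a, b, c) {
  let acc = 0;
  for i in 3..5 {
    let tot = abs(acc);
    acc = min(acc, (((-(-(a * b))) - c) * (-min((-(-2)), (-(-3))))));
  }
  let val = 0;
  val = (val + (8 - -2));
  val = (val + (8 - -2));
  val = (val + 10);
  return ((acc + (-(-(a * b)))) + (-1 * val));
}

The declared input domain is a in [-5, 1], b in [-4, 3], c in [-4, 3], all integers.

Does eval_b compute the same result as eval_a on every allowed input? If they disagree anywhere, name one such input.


Run the pair on a=-5, b=-4, c=-4.
eval_a: tot becomes 20; next acc becomes 0; next at i=3:; next acc becomes -48; next at i=4:; next acc becomes -48; next val becomes 0; next at i=3:; next val becomes 10; next at i=4:; next val becomes 20; next at i=5:; next val becomes 30; next final value -88
eval_b: acc becomes 0; next at i=3:; next tot becomes 0; next acc becomes -48; next at i=4:; next tot becomes 48; next acc becomes -48; next val becomes 0; next val becomes 10; next val becomes 20; next val becomes 30; next final value -58
-88 against -58: the behavior changed.
verdict: not equivalent; witness: a=-5, b=-4, c=-4


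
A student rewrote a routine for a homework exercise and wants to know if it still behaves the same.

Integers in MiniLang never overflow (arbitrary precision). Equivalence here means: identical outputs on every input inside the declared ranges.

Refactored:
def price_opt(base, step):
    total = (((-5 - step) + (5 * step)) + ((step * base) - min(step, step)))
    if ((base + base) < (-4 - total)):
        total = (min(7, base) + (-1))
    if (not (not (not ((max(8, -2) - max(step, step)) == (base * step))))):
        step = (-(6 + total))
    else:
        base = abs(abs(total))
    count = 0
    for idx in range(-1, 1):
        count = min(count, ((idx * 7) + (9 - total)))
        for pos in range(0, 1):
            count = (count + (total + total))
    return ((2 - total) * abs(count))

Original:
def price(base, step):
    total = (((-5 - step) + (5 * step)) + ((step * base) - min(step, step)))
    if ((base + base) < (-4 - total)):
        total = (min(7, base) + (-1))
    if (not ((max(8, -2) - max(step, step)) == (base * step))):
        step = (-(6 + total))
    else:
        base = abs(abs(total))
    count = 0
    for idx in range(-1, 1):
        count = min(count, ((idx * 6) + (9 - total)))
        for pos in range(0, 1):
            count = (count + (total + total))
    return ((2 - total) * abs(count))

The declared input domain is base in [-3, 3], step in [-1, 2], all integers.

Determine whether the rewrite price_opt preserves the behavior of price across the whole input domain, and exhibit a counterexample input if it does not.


At base=1, step=2: price gives -12, price_opt gives -11.
verdict: not equivalent; witness: base=1, step=2


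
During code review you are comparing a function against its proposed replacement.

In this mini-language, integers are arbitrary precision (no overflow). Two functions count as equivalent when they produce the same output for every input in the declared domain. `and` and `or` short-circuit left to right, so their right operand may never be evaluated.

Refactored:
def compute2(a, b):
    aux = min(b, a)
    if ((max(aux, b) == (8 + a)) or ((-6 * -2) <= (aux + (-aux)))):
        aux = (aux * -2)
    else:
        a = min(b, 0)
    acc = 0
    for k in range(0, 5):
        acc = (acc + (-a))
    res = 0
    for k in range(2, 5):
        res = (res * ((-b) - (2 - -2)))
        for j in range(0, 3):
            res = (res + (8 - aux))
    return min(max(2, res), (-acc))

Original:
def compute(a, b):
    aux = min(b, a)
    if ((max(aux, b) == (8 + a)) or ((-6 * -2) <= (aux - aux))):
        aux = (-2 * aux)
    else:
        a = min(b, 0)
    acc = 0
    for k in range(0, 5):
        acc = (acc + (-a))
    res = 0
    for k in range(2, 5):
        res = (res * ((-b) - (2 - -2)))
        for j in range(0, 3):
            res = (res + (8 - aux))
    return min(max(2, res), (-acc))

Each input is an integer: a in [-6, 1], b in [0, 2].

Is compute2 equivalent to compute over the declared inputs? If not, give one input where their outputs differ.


Although arithmetic usage differs, 24/24 inputs agree.
verdict: equivalent


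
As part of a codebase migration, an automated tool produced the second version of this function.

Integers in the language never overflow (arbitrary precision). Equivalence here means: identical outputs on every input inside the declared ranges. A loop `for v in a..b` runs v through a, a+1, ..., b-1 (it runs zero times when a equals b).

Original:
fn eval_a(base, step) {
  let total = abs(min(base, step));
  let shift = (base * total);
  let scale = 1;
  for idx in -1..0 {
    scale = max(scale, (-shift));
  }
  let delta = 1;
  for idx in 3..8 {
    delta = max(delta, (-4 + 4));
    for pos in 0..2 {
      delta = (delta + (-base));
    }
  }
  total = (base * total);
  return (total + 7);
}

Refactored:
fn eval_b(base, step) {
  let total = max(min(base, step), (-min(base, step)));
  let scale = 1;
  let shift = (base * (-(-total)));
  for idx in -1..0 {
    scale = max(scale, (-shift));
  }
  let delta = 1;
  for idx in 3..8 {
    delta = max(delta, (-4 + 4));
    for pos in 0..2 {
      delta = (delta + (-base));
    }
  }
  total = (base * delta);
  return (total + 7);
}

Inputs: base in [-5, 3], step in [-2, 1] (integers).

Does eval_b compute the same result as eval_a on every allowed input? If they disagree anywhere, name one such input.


Not equivalent: base=-5, step=-2 separates them (-18 vs -248).
eval_a: total becomes 5; next shift becomes -25; next scale becomes 1; next at idx=-1:; next scale becomes 25; next delta becomes 1; next at idx=3:; next delta becomes 1; next at pos=0:; next delta becomes 6; next at pos=1:; next delta becomes 11; next at idx=4:; next delta becomes 11; next at pos=0:; next delta becomes 16; next at pos=1:; next delta becomes 21; next at idx=5:; next delta becomes 21; next at pos=0:; next delta becomes 26; next at pos=1:; next delta becomes 31; next at idx=6:; next delta becomes 31; next at pos=0:; next delta becomes 36; next at pos=1:; next delta becomes 41; next at idx=7:; next delta becomes 41; next at pos=0:; next delta becomes 46; next at pos=1:; next delta becomes 51; next total becomes -25; next final value -18
eval_b: total becomes 5; next scale becomes 1; next shift becomes -25; next at idx=-1:; next scale becomes 25; next delta becomes 1; next at idx=3:; next delta becomes 1; next at pos=0:; next delta becomes 6; next at pos=1:; next delta becomes 11; next at idx=4:; next delta becomes 11; next at pos=0:; next delta becomes 16; next at pos=1:; next delta becomes 21; next at idx=5:; next delta becomes 21; next at pos=0:; next delta becomes 26; next at pos=1:; next delta becomes 31; next at idx=6:; next delta becomes 31; next at pos=0:; next delta becomes 36; next at pos=1:; next delta becomes 41; next at idx=7:; next delta becomes 41; next at pos=0:; next delta becomes 46; next at pos=1:; next delta becomes 51; next total becomes -255; next final value -248
verdict: not equivalent; witness: base=-5, step=-2


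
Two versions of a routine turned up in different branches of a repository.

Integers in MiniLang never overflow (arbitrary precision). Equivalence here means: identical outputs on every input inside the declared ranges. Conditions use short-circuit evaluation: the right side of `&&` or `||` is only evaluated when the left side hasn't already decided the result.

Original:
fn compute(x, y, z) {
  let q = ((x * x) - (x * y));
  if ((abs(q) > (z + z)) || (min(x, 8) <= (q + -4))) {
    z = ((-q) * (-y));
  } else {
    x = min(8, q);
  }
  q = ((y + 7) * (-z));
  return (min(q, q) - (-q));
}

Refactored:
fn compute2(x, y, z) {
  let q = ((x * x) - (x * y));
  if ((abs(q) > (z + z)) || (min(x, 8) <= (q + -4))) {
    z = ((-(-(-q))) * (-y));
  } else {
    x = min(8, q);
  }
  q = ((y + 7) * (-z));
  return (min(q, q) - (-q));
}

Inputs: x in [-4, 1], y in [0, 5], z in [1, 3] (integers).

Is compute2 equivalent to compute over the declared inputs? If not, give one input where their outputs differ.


The two are interchangeable: same computation, different form, and every declared input agrees.
Tracing x=-1, y=3, z=1: compute: q becomes 4; next ((abs(q) > (z + z)) || (min(x, 8) <= (q + -4))) evaluates to true; next z becomes 12; next q becomes -120; next final value -240 | compute2: q becomes 4; next ((abs(q) > (z + z)) || (min(x, 8) <= (q + -4))) evaluates to true; next z becomes 12; next q becomes -120; next final value -240 — matching result -240.
Sweeping the whole domain (108 inputs) finds no disagreement.
verdict: equivalent


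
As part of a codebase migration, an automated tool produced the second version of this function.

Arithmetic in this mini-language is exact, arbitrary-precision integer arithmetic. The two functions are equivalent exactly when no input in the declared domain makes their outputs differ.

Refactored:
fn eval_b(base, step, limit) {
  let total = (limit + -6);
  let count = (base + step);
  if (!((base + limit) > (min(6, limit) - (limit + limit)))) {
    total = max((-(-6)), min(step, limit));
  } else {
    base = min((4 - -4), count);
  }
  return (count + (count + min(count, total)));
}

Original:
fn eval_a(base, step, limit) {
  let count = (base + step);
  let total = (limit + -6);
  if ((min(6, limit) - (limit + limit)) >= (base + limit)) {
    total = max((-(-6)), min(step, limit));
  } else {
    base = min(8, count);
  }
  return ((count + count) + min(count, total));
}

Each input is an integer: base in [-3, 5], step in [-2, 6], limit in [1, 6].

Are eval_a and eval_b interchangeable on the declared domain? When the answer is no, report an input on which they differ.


Equivalent — the differences include boolean connective usage differs; and constant usage differs; and comparison usage differs; and arithmetic usage differs, yet no declared input distinguishes the two.
Tracing base=3, step=6, limit=3: eval_a: count=9, then total=-3, then ((min(6, limit) - (limit + limit)) >= (base + limit)) is false, then base=8, then returns 15 | eval_b: total=-3, then count=9, then (!((base + limit) > (min(6, limit) - (limit + limit)))) is false, then base=8, then returns 15 — matching result 15.
Sweeping the whole domain (486 inputs) finds no disagreement.
verdict: equivalent


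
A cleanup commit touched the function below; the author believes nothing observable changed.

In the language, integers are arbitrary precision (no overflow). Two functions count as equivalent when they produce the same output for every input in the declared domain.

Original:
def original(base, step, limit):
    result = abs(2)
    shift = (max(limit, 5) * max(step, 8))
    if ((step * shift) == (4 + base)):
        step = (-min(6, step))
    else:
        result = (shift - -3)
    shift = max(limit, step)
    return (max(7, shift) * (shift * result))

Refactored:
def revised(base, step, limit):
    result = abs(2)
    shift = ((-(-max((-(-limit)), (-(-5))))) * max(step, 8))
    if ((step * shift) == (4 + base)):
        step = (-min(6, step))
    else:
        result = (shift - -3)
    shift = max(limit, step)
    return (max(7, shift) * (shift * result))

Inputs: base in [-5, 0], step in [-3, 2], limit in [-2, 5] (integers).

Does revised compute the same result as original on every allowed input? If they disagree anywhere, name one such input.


Side by side, the visible changes include: same computation, different form.
As a probe, take base=-5, step=-3, limit=-2: original runs result=2, then shift=40, then ((step * shift) == (4 + base)) is false, then result=43, then shift=-2, then returns -602; revised runs result=2, then shift=40, then ((step * shift) == (4 + base)) is false, then result=43, then shift=-2, then returns -602; both end at -602.
An exhaustive pass over the 288 declared inputs shows identical outputs.
verdict: equivalent


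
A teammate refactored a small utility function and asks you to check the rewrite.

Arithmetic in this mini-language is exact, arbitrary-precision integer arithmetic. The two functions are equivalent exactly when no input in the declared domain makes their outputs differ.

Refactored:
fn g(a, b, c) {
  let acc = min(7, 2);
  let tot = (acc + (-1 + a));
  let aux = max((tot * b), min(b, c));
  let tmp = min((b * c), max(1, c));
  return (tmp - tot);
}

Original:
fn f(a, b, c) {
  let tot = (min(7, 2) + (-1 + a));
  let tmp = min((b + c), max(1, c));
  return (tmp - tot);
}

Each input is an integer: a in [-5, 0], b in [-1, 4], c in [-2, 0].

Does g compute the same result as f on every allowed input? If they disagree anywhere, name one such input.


Take a=-5, b=-1, c=-2.
f: tot := -4 | tmp := -3 | result 1
g: acc := 2 | tot := -4 | aux := 4 | tmp := 1 | result 5
1 and 5 differ, so these are not the same function on this domain.
verdict: not equivalent; witness: a=-5, b=-1, c=-2


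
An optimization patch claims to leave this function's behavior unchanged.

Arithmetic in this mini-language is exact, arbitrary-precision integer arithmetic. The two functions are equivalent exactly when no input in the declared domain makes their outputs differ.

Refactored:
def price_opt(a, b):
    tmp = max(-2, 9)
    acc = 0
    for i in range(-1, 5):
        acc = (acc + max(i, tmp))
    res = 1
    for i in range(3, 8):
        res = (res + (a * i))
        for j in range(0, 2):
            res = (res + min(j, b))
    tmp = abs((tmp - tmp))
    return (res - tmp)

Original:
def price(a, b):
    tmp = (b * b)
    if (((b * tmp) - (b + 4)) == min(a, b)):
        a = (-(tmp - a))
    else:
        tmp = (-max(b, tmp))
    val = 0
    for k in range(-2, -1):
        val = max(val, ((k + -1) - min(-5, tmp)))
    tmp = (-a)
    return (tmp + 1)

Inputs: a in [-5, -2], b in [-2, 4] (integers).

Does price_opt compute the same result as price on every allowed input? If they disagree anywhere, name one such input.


Run the pair on a=-5, b=-2.
price: tmp := 4 | (((b * tmp) - (b + 4)) == min(a, b)): false | tmp := -4 | val := 0 | iter k=-2: | val := 2 | tmp := 5 | result 6
price_opt: tmp := 9 | acc := 0 | iter i=-1: | acc := 9 | iter i=0: | acc := 18 | iter i=1: | acc := 27 | iter i=2: | acc := 36 | iter i=3: | acc := 45 | iter i=4: | acc := 54 | res := 1 | iter i=3: | res := -14 | iter j=0: | res := -16 | iter j=1: | res := -18 | iter i=4: | res := -38 | iter j=0: | res := -40 | iter j=1: | res := -42 | iter i=5: | res := -67 | iter j=0: | res := -69 | iter j=1: | res := -71 | iter i=6: | res := -101 | iter j=0: | res := -103 | iter j=1: | res := -105 | iter i=7: | res := -140 | iter j=0: | res := -142 | iter j=1: | res := -144 | tmp := 0 | result -144
6 vs -144 — the two versions disagree here.
verdict: not equivalent; witness: a=-5, b=-2


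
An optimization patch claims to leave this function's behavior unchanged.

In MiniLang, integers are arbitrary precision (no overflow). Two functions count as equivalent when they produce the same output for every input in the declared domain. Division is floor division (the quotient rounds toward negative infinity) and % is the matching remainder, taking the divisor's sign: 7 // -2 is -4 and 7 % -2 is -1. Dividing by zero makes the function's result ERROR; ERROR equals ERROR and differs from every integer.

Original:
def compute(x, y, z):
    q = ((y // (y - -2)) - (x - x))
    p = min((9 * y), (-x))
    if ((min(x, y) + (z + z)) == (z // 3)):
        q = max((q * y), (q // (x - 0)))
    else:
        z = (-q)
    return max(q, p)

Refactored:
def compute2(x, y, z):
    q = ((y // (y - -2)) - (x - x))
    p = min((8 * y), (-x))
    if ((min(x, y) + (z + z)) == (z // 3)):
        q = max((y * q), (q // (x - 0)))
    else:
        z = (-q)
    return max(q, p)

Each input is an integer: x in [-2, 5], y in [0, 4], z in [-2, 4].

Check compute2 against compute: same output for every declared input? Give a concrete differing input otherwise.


The edit looks behavioral (`9` became `8`), but over these ranges it never changes the outcome.
Spot check at x=-1, y=3, z=1 — compute: q := 0 | p := 1 | ((min(x, y) + (z + z)) == (z // 3)): false | z := 0 | result 1. compute2: q := 0 | p := 1 | ((min(x, y) + (z + z)) == (z // 3)): false | z := 0 | result 1. Both give 1.
Across all 280 domain points the two functions coincide.
verdict: equivalent


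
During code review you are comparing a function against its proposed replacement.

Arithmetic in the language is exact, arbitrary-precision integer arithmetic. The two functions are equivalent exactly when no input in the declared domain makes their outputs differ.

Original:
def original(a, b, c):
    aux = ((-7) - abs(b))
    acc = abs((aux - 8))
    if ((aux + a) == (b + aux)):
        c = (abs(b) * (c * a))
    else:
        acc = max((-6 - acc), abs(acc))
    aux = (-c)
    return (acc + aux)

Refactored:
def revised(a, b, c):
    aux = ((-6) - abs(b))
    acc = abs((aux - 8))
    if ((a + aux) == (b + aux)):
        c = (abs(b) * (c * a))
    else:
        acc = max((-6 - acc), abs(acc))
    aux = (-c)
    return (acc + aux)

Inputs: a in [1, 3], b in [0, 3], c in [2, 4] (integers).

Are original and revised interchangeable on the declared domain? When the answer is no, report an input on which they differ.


Try a=1, b=0, c=2.
original: aux := -7 | acc := 15 | ((aux + a) == (b + aux)): false | acc := 15 | aux := -2 | result 13
revised: aux := -6 | acc := 14 | ((a + aux) == (b + aux)): false | acc := 14 | aux := -2 | result 12
13 and 12 differ, so these are not the same function on this domain.
verdict: not equivalent; witness: a=1, b=0, c=2


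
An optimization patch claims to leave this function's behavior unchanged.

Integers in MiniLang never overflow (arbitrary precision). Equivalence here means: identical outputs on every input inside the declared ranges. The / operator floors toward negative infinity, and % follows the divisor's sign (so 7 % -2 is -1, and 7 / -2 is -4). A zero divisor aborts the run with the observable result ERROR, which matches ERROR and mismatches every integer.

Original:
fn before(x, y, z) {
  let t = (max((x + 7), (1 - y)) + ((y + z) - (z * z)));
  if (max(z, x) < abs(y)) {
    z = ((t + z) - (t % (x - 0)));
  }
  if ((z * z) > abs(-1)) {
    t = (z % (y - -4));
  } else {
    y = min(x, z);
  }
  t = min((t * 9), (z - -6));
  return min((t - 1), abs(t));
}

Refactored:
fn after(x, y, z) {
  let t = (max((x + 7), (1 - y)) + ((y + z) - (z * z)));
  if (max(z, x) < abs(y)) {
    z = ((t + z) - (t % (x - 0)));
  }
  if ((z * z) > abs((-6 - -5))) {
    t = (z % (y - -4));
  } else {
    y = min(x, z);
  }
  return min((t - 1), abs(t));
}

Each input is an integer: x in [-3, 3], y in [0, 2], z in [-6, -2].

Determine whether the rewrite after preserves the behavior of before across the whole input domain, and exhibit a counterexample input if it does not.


At x=-3, y=0, z=-6: before gives -37, after gives 1.
verdict: not equivalent; witness: x=-3, y=0, z=-6


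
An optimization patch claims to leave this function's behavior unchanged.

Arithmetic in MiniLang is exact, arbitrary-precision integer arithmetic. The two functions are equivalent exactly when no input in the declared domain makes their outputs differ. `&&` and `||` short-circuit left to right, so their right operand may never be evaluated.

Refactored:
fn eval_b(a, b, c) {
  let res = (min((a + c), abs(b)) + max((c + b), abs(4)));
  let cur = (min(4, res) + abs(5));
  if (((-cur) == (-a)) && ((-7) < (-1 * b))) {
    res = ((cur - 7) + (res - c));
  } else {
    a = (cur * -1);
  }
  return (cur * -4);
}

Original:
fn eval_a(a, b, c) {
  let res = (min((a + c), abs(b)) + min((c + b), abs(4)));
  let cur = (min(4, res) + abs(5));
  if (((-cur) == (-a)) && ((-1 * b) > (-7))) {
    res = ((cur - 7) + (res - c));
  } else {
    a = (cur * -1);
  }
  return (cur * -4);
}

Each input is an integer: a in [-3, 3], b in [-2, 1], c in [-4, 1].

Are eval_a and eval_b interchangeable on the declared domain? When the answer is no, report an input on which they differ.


These are not equivalent — on a=-3, b=-2, c=-4 the outputs split (32 vs -8).
eval_a: res := -13 | cur := -8 | (((-cur) == (-a)) && ((-1 * b) > (-7))): false | a := 8 | result 32
eval_b: res := -3 | cur := 2 | (((-cur) == (-a)) && ((-7) < (-1 * b))): false | a := -2 | result -8
verdict: not equivalent; witness: a=-3, b=-2, c=-4


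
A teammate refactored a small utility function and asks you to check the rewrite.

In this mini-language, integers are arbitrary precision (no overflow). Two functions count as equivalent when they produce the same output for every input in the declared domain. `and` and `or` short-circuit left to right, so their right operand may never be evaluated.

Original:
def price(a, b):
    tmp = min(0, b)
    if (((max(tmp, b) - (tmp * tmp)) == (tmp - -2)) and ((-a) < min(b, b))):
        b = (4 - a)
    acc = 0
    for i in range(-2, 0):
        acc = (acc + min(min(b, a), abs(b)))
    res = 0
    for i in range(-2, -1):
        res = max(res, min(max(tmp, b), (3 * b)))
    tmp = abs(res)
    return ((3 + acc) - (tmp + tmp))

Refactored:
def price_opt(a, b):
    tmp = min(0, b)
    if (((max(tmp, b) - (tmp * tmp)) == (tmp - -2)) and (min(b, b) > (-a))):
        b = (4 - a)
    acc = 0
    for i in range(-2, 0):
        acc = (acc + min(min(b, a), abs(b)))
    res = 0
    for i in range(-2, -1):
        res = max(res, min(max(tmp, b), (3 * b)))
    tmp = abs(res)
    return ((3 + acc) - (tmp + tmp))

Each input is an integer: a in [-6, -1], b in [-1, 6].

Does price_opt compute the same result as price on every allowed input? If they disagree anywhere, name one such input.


Equivalent — the differences include comparison usage differs, yet no declared input distinguishes the two.
One worked example (a=-2, b=6) — price: tmp = 0; (((max(tmp, b) - (tmp * tmp)) == (tmp - -2)) and ((-a) < min(b, b))) -> false; acc = 0; [i=-2]; acc = -2; [i=-1]; acc = -4; res = 0; [i=-2]; res = 6; tmp = 6; return -13; price_opt: tmp = 0; (((max(tmp, b) - (tmp * tmp)) == (tmp - -2)) and (min(b, b) > (-a))) -> false; acc = 0; [i=-2]; acc = -2; [i=-1]; acc = -4; res = 0; [i=-2]; res = 6; tmp = 6; return -13; agreement on -13.
An exhaustive pass over the 48 declared inputs shows identical outputs.
verdict: equivalent


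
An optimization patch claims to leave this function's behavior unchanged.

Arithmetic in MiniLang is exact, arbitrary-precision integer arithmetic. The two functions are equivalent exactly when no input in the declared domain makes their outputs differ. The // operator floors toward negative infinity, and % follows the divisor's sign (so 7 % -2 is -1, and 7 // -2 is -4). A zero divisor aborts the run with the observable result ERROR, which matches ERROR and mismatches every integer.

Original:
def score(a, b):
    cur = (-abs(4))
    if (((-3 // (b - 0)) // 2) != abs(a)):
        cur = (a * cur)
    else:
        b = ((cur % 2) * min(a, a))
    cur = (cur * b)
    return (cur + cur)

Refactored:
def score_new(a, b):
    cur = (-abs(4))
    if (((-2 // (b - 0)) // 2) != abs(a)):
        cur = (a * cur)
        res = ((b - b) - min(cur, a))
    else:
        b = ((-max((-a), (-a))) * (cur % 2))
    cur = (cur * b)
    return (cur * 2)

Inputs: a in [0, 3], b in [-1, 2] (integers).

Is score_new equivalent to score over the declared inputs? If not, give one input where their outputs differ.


The suspicious edit (`-3` became `-2`) never changes the result for any input inside the declared domain; all 16 inputs agree.
verdict: equivalent


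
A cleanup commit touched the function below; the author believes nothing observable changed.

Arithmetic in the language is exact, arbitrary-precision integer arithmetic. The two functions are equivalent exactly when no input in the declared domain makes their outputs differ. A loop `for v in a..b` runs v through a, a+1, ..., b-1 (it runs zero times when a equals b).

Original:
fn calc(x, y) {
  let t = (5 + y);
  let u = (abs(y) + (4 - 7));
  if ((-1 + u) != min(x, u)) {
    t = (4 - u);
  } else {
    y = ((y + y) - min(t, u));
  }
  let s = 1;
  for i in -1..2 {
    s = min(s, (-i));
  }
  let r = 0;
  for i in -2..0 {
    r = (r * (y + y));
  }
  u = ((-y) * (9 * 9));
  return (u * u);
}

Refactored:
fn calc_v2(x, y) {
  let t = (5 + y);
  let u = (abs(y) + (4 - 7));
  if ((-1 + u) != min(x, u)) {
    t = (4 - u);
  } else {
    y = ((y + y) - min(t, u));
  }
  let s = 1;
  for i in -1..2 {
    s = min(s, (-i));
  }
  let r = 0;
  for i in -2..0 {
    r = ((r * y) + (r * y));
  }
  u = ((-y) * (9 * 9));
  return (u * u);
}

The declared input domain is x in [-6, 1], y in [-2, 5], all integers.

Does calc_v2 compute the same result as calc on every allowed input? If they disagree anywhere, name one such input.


This is a faithful refactor — arithmetic usage differs, but the computed results match everywhere.
Spot check at x=-3, y=5 — calc: t=10, then u=2, then ((-1 + u) != min(x, u)) is true, then t=2, then s=1, then (i=-1), then s=1, then (i=0), then s=0, then (i=1), then s=-1, then r=0, then (i=-2), then r=0, then (i=-1), then r=0, then u=-405, then returns 164025. calc_v2: t=10, then u=2, then ((-1 + u) != min(x, u)) is true, then t=2, then s=1, then (i=-1), then s=1, then (i=0), then s=0, then (i=1), then s=-1, then r=0, then (i=-2), then r=0, then (i=-1), then r=0, then u=-405, then returns 164025. Both give 164025.
An exhaustive pass over the 64 declared inputs shows identical outputs.
verdict: equivalent


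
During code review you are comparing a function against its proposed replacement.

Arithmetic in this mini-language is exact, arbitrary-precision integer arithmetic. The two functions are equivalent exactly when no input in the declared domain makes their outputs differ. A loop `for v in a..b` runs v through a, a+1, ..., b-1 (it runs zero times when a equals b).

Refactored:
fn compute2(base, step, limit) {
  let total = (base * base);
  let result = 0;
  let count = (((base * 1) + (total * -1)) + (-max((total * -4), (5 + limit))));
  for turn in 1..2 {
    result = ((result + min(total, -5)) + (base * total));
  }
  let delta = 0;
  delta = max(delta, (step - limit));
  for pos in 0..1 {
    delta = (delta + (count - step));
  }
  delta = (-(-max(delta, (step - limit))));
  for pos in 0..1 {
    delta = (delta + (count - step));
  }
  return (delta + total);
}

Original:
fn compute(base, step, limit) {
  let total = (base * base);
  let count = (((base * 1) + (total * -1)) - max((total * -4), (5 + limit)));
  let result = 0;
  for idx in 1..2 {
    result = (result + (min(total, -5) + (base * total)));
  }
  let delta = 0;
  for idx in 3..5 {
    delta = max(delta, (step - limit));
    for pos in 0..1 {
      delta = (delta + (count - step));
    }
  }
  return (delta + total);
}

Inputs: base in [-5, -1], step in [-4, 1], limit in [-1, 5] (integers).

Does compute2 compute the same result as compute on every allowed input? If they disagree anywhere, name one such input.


This is a faithful refactor — local variable names differ; arithmetic usage differs; min/max/abs usage differs; loop structure differs; statement counts differ, but the computed results match everywhere.
Tracing base=-3, step=0, limit=3: compute: total=9, then count=-20, then result=0, then (idx=1), then result=-32, then delta=0, then (idx=3), then delta=0, then (pos=0), then delta=-20, then (idx=4), then delta=-3, then (pos=0), then delta=-23, then returns -14 | compute2: total=9, then result=0, then count=-20, then (turn=1), then result=-32, then delta=0, then delta=0, then (pos=0), then delta=-20, then delta=-3, then (pos=0), then delta=-23, then returns -14 — matching result -14.
Sweeping the whole domain (210 inputs) finds no disagreement.
verdict: equivalent


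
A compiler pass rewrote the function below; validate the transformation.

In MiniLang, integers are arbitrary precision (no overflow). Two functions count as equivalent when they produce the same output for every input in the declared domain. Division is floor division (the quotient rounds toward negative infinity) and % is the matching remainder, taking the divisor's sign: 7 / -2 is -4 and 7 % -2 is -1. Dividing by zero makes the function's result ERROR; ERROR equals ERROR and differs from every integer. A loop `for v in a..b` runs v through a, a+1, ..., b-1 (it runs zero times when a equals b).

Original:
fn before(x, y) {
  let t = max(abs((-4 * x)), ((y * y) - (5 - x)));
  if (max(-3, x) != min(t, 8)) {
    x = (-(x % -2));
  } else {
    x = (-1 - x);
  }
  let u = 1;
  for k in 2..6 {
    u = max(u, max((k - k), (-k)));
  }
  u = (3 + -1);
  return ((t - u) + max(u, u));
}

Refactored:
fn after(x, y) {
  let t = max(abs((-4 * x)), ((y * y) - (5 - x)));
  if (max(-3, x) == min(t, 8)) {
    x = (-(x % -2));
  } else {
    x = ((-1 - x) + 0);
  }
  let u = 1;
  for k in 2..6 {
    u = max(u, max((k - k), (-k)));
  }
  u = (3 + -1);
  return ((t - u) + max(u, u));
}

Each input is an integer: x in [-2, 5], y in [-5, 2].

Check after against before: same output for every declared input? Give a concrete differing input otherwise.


The one real change (`(max(-3, x) != min(t, 8))` became `(max(-3, x) == min(t, 8))`) has no effect anywhere in the declared ranges.
One worked example (x=1, y=-1) — before: t = 4; (max(-3, x) != min(t, 8)) -> true; x = 1; u = 1; [k=2]; u = 1; [k=3]; u = 1; [k=4]; u = 1; [k=5]; u = 1; u = 2; return 4; after: t = 4; (max(-3, x) == min(t, 8)) -> false; x = -2; u = 1; [k=2]; u = 1; [k=3]; u = 1; [k=4]; u = 1; [k=5]; u = 1; u = 2; return 4; agreement on 4.
Across all 64 domain points the two functions coincide.
verdict: equivalent


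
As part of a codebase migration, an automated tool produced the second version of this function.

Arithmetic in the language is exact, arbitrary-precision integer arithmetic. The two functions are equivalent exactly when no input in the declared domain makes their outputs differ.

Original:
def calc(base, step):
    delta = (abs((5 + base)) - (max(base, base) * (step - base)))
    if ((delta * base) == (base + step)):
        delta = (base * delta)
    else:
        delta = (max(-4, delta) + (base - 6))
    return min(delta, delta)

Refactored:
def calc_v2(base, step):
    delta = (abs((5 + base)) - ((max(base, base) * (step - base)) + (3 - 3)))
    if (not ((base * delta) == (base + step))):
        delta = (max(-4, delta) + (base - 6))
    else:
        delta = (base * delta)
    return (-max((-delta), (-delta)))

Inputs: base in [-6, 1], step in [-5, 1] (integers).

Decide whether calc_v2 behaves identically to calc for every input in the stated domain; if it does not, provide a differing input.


Although min/max/abs usage differs, boolean connective usage differs, constant usage differs, arithmetic usage differs, 56/56 inputs agree.
verdict: equivalent


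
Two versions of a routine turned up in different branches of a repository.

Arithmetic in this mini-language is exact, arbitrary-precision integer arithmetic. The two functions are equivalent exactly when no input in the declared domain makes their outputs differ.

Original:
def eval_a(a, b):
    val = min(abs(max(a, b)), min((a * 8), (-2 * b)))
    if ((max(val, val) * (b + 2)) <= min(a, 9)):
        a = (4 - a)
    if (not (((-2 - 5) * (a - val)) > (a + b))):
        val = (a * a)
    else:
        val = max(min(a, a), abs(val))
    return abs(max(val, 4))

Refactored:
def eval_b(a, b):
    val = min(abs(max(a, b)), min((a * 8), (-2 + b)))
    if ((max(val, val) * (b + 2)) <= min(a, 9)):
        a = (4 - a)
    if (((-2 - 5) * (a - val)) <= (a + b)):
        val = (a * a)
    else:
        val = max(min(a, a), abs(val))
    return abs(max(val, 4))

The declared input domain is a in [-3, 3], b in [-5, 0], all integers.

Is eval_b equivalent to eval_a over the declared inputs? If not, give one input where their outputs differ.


Run the pair on a=0, b=-5.
eval_a: val = 0; ((max(val, val) * (b + 2)) <= min(a, 9)) -> true; a = 4; (not (((-2 - 5) * (a - val)) > (a + b))) -> true; val = 16; return 16
eval_b: val = -7; ((max(val, val) * (b + 2)) <= min(a, 9)) -> false; (((-2 - 5) * (a - val)) <= (a + b)) -> true; val = 0; return 4
16 vs 4 — the two versions disagree here.
verdict: not equivalent; witness: a=0, b=-5


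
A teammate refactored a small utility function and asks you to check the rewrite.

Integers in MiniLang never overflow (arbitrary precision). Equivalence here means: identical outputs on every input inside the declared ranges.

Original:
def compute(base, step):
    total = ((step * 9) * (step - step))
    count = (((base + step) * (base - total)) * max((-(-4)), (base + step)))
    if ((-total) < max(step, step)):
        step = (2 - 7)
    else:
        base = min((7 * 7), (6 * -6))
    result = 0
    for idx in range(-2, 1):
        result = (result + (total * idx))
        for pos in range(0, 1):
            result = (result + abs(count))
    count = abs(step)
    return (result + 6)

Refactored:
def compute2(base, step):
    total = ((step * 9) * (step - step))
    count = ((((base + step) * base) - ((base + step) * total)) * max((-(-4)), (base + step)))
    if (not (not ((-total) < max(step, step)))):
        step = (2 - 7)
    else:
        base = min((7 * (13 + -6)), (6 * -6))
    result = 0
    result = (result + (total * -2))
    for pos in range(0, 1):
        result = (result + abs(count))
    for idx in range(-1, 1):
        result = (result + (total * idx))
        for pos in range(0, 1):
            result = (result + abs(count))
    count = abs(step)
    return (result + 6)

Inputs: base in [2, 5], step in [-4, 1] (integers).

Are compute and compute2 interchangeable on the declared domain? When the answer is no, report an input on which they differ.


Behavior is preserved: although arithmetic usage differs; statement counts differ; boolean connective usage differs; min/max/abs usage differs; loop structure differs; constant usage differs, the outputs never diverge.
Tracing base=4, step=-3: compute: total=0, then count=16, then ((-total) < max(step, step)) is false, then base=-36, then result=0, then (idx=-2), then result=0, then (pos=0), then result=16, then (idx=-1), then result=16, then (pos=0), then result=32, then (idx=0), then result=32, then (pos=0), then result=48, then count=3, then returns 54 | compute2: total=0, then count=16, then (not (not ((-total) < max(step, step)))) is false, then base=-36, then result=0, then result=0, then (pos=0), then result=16, then (idx=-1), then result=16, then (pos=0), then result=32, then (idx=0), then result=32, then (pos=0), then result=48, then count=3, then returns 54 — matching result 54.
An exhaustive pass over the 24 declared inputs shows identical outputs.
verdict: equivalent
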